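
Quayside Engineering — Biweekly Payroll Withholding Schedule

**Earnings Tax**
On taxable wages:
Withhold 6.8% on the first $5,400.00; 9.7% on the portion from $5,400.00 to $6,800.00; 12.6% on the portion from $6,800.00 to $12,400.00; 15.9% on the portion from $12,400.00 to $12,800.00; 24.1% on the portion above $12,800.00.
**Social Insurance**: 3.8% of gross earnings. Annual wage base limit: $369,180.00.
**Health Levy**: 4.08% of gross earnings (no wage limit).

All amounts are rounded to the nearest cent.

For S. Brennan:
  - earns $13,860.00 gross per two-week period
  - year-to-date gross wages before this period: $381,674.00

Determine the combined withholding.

$2,093.15

Earnings Tax: taxable = $13,860.00
  $1,272.20 + 24.1% × ($13,860.00 − $12,800.00) = $1,272.20 + 24.1% × $1,060.00 = $1,527.66
Social Insurance: YTD $381,674.00 ≥ cap $369,180.00 → $0.00
Health Levy: 4.08% × $13,860.00 = $565.49
Total: $1,527.66 + $0.00 + $565.49 = $2,093.15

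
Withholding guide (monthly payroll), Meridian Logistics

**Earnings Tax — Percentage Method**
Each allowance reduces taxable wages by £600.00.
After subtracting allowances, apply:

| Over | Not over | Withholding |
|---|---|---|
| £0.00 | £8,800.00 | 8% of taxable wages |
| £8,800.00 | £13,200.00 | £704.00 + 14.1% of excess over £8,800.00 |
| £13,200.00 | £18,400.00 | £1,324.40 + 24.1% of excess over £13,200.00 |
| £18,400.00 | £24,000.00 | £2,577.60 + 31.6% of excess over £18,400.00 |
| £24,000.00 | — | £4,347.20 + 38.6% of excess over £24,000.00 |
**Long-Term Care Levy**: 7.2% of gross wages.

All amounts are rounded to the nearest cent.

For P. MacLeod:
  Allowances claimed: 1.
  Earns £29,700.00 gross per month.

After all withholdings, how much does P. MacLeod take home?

Earnings Tax: taxable = £29,700.00 − 1×£600.00 = £29,100.00
  £4,347.20 + 38.6% × (£29,100.00 − £24,000.00) = £4,347.20 + 38.6% × £5,100.00 = £6,315.80
Long-Term Care Levy: 7.2% × £29,700.00 = £2,138.40
Total withheld: £6,315.80 + £2,138.40 = £8,454.20
Net pay: £29,700.00 − £8,454.20 = £21,245.80

£21,245.80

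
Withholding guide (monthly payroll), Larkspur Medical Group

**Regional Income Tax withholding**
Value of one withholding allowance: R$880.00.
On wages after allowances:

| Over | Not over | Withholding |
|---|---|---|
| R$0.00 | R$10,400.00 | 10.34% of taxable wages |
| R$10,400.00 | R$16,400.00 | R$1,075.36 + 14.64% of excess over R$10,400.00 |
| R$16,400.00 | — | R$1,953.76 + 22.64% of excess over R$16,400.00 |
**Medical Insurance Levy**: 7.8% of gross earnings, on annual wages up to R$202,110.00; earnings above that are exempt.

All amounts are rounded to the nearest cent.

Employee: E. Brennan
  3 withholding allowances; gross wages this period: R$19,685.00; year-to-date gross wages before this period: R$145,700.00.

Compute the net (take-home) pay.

Regional Income Tax: taxable = R$19,685.00 − 3×R$880.00 = R$17,045.00
  R$1,953.76 + 22.64% × (R$17,045.00 − R$16,400.00) = R$1,953.76 + 22.64% × R$645.00 = R$2,099.79
Medical Insurance Levy: 7.8% × R$19,685.00 = R$1,535.43
Total withheld: R$2,099.79 + R$1,535.43 = R$3,635.22
Net pay: R$19,685.00 − R$3,635.22 = R$16,049.78

R$16,049.78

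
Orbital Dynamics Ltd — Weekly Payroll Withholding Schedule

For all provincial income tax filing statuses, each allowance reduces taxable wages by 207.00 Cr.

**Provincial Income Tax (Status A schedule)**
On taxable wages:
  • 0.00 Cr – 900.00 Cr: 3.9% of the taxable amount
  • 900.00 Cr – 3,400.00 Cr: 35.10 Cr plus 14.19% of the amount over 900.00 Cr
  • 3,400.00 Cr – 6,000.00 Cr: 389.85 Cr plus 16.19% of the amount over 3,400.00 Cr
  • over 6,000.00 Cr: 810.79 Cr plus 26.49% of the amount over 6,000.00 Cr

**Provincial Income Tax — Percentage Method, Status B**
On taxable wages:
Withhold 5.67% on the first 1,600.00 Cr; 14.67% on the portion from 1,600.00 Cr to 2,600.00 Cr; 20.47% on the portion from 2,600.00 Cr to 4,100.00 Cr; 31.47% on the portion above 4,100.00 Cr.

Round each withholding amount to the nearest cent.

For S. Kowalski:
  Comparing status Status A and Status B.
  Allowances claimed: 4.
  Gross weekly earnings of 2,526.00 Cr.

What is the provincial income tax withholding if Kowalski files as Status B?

Provincial Income Tax (Status B): taxable = 2,526.00 Cr − 4×207.00 Cr = 1,698.00 Cr
  90.72 Cr + 14.67% × (1,698.00 Cr − 1,600.00 Cr) = 90.72 Cr + 14.67% × 98.00 Cr = 105.10 Cr

105.10 Cr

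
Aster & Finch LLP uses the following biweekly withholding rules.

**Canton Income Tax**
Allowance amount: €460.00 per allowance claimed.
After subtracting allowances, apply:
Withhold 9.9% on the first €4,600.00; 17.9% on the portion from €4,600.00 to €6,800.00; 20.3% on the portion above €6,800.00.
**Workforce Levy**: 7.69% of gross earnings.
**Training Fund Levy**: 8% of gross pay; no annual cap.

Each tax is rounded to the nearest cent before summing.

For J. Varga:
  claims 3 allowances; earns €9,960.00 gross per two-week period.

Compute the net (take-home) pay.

Canton Income Tax: taxable = €9,960.00 − 3×€460.00 = €8,580.00
  €849.20 + 20.3% × (€8,580.00 − €6,800.00) = €849.20 + 20.3% × €1,780.00 = €1,210.54
Workforce Levy: 7.69% × €9,960.00 = €765.92
Training Fund Levy: 8% × €9,960.00 = €796.80
Total withheld: €1,210.54 + €765.92 + €796.80 = €2,773.26
Net pay: €9,960.00 − €2,773.26 = €7,186.74

€7,186.74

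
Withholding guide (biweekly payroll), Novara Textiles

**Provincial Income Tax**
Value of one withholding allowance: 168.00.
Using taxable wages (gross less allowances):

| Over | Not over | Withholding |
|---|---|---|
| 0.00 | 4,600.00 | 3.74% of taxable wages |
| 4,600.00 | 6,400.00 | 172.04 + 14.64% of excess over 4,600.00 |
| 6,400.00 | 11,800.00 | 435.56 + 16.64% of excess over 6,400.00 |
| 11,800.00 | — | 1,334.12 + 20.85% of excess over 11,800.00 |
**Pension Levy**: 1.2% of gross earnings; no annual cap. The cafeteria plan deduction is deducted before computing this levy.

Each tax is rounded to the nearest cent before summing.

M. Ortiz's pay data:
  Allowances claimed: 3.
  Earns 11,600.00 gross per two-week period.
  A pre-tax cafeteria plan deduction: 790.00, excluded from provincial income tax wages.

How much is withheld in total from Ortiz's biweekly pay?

1,215.24

Provincial Income Tax: taxable = 11,600.00 − 790.00 − 3×168.00 = 10,306.00
  435.56 + 16.64% × (10,306.00 − 6,400.00) = 435.56 + 16.64% × 3,906.00 = 1,085.52
Pension Levy: 1.2% × 10,810.00 = 129.72
Total: 1,085.52 + 129.72 = 1,215.24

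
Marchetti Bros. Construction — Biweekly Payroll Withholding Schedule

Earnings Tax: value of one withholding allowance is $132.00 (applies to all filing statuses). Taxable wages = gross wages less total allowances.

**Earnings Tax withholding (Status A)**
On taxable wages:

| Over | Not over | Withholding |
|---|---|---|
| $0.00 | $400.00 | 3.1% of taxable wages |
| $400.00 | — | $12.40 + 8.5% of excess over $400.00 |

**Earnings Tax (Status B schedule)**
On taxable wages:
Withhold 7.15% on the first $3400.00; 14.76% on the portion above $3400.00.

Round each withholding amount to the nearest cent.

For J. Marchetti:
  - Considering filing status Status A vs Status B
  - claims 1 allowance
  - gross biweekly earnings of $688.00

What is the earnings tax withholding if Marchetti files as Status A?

Earnings Tax (Status A): taxable = $688.00 − 1×$132.00 = $556.00
  $12.40 + 8.5% × ($556.00 − $400.00) = $12.40 + 8.5% × $156.00 = $25.66

$25.66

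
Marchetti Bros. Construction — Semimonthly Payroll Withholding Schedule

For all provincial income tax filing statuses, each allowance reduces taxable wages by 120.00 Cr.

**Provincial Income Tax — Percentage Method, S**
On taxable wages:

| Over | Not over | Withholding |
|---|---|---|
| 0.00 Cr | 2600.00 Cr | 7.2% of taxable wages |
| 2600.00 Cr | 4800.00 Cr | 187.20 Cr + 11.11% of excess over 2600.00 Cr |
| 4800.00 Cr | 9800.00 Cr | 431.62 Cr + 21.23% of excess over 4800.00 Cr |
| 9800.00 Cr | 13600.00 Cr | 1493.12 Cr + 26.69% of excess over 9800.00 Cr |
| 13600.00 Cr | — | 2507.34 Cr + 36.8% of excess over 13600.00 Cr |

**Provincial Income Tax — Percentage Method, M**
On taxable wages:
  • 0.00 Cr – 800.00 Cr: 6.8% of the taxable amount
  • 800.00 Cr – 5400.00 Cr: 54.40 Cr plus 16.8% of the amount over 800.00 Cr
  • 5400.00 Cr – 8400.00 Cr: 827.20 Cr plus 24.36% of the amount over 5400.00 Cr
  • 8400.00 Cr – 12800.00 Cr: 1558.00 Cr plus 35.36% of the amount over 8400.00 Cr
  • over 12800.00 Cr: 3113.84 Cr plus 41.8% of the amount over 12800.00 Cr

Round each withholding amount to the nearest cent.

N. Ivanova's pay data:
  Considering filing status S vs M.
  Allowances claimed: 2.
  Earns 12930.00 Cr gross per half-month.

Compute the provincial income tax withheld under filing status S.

Provincial Income Tax (S): taxable = 12930.00 Cr − 2×120.00 Cr = 12690.00 Cr
  1493.12 Cr + 26.69% × (12690.00 Cr − 9800.00 Cr) = 1493.12 Cr + 26.69% × 2890.00 Cr = 2264.46 Cr

2264.46 Cr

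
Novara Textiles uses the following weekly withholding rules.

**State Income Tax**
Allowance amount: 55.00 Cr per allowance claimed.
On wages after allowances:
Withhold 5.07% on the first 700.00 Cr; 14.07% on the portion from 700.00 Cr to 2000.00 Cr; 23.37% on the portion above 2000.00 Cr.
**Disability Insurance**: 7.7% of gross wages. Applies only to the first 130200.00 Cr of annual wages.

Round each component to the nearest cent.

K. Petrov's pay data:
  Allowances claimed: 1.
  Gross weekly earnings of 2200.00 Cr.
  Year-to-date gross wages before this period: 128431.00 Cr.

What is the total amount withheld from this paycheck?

State Income Tax: taxable = 2200.00 Cr − 1×55.00 Cr = 2145.00 Cr
  218.40 Cr + 23.37% × (2145.00 Cr − 2000.00 Cr) = 218.40 Cr + 23.37% × 145.00 Cr = 252.29 Cr
Disability Insurance: cap 130200.00 Cr − YTD 128431.00 Cr = 1769.00 Cr subject; 7.7% × 1769.00 Cr = 136.21 Cr
Total: 252.29 Cr + 136.21 Cr = 388.50 Cr

388.50 Cr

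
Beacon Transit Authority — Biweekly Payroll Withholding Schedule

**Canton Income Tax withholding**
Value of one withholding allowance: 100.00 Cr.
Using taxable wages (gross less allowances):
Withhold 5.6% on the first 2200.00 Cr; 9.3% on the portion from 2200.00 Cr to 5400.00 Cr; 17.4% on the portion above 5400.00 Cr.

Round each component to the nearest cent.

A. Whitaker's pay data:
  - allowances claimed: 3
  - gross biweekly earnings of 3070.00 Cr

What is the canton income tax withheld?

Canton Income Tax: taxable = 3070.00 Cr − 3×100.00 Cr = 2770.00 Cr
  123.20 Cr + 9.3% × (2770.00 Cr − 2200.00 Cr) = 123.20 Cr + 9.3% × 570.00 Cr = 176.21 Cr

176.21 Cr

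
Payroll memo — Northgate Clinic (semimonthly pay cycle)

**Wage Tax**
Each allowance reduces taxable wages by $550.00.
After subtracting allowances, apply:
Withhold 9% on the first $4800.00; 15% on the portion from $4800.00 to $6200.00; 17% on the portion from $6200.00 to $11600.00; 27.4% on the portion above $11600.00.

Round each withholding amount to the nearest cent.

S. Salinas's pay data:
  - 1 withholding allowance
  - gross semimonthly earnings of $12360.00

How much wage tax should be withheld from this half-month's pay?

Wage Tax: taxable = $12360.00 − 1×$550.00 = $11810.00
  $1560.00 + 27.4% × ($11810.00 − $11600.00) = $1560.00 + 27.4% × $210.00 = $1617.54

$1617.54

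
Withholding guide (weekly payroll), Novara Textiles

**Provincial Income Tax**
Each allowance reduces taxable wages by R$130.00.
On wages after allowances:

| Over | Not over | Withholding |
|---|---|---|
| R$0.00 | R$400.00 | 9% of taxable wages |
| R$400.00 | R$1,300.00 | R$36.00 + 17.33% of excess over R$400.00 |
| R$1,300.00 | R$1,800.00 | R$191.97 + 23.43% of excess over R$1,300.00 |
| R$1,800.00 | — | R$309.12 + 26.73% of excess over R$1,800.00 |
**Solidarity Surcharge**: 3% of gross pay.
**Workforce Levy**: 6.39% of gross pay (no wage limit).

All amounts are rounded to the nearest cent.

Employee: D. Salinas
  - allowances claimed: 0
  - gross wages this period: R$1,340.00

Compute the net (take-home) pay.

R$1,012.83

Provincial Income Tax: taxable = R$1,340.00
  R$191.97 + 23.43% × (R$1,340.00 − R$1,300.00) = R$191.97 + 23.43% × R$40.00 = R$201.34
Solidarity Surcharge: 3% × R$1,340.00 = R$40.20
Workforce Levy: 6.39% × R$1,340.00 = R$85.63
Total withheld: R$201.34 + R$40.20 + R$85.63 = R$327.17
Net pay: R$1,340.00 − R$327.17 = R$1,012.83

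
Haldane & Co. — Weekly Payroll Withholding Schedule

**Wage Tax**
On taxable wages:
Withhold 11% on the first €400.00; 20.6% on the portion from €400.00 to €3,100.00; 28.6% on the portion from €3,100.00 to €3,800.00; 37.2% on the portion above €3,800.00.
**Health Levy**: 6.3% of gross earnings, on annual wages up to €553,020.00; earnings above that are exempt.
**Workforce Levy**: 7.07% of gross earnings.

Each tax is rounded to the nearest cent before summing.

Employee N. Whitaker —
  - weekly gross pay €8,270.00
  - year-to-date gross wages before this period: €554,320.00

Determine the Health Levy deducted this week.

€0.00

Health Levy: YTD €554,320.00 ≥ cap €553,020.00 → €0.00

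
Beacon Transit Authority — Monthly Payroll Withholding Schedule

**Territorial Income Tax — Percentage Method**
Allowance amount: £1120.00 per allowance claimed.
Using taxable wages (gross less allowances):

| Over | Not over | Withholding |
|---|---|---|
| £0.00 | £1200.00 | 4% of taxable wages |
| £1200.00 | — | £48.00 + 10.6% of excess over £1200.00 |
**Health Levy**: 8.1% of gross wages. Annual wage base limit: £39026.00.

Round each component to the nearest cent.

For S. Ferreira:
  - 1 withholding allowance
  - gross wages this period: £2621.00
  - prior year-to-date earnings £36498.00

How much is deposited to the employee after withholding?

Territorial Income Tax: taxable = £2621.00 − 1×£1120.00 = £1501.00
  £48.00 + 10.6% × (£1501.00 − £1200.00) = £48.00 + 10.6% × £301.00 = £79.91
Health Levy: cap £39026.00 − YTD £36498.00 = £2528.00 subject; 8.1% × £2528.00 = £204.77
Total withheld: £79.91 + £204.77 = £284.68
Net pay: £2621.00 − £284.68 = £2336.32

£2336.32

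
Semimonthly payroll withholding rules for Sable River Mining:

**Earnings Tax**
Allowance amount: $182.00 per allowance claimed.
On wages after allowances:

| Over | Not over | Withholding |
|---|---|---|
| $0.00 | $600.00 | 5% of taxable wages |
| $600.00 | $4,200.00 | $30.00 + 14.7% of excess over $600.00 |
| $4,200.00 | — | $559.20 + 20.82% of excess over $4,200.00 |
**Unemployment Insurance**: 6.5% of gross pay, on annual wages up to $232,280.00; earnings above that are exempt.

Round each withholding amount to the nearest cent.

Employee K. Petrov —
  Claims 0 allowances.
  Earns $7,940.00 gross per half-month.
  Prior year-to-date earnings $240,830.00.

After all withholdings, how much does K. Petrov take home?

Earnings Tax: taxable = $7,940.00
  $559.20 + 20.82% × ($7,940.00 − $4,200.00) = $559.20 + 20.82% × $3,740.00 = $1,337.87
Unemployment Insurance: YTD $240,830.00 ≥ cap $232,280.00 → $0.00
Total withheld: $1,337.87 + $0.00 = $1,337.87
Net pay: $7,940.00 − $1,337.87 = $6,602.13

$6,602.13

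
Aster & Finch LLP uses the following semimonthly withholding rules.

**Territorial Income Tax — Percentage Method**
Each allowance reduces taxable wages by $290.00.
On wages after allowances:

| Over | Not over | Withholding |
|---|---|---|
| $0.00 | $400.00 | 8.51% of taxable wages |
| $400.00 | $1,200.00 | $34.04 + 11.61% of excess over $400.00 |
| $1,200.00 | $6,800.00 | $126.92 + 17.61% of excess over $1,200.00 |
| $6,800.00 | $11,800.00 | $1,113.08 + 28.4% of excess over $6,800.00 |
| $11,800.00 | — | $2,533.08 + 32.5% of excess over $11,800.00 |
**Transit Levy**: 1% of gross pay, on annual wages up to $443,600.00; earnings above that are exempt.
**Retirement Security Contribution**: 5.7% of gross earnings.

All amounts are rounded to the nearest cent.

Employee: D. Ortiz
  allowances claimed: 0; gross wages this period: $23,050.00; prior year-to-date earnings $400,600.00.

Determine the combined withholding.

$7,733.68

Territorial Income Tax: taxable = $23,050.00
  $2,533.08 + 32.5% × ($23,050.00 − $11,800.00) = $2,533.08 + 32.5% × $11,250.00 = $6,189.33
Transit Levy: 1% × $23,050.00 = $230.50
Retirement Security Contribution: 5.7% × $23,050.00 = $1,313.85
Total: $6,189.33 + $230.50 + $1,313.85 = $7,733.68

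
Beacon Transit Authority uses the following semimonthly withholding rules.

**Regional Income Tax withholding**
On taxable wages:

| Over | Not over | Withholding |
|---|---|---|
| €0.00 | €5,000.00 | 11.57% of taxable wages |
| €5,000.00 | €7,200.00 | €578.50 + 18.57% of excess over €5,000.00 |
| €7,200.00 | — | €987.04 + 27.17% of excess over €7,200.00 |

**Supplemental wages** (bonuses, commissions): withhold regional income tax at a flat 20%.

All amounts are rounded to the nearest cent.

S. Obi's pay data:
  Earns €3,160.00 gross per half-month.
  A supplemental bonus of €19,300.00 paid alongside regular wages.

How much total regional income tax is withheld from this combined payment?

Regional Income Tax: taxable = €3,160.00
  11.57% × €3,160.00 = €365.61
Supplemental (20% flat on bonus): 20% × €19,300.00 = €3,860.00
Total regional income tax: €365.61 + €3,860.00 = €4,225.61

€4,225.61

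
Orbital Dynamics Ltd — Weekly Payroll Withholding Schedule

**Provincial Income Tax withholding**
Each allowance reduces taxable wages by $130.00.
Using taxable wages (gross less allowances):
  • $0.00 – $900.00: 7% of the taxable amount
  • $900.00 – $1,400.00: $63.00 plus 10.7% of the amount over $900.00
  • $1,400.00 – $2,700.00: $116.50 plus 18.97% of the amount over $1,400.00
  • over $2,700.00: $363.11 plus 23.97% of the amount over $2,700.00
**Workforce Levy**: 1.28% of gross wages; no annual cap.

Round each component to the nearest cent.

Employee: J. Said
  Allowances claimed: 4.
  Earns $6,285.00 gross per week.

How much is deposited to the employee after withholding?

Provincial Income Tax: taxable = $6,285.00 − 4×$130.00 = $5,765.00
  $363.11 + 23.97% × ($5,765.00 − $2,700.00) = $363.11 + 23.97% × $3,065.00 = $1,097.79
Workforce Levy: 1.28% × $6,285.00 = $80.45
Total withheld: $1,097.79 + $80.45 = $1,178.24
Net pay: $6,285.00 − $1,178.24 = $5,106.76

$5,106.76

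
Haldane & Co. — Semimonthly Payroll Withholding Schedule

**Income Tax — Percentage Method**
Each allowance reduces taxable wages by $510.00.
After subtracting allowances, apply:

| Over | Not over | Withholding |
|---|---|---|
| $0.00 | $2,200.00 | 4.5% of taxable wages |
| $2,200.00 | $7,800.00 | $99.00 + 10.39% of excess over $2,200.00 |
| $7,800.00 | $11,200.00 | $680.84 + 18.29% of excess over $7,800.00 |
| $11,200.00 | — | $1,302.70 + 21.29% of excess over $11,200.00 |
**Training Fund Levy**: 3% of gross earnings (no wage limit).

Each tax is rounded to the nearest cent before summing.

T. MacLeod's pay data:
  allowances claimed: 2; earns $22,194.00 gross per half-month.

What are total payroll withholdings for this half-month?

Income Tax: taxable = $22,194.00 − 2×$510.00 = $21,174.00
  $1,302.70 + 21.29% × ($21,174.00 − $11,200.00) = $1,302.70 + 21.29% × $9,974.00 = $3,426.16
Training Fund Levy: 3% × $22,194.00 = $665.82
Total: $3,426.16 + $665.82 = $4,091.98

$4,091.98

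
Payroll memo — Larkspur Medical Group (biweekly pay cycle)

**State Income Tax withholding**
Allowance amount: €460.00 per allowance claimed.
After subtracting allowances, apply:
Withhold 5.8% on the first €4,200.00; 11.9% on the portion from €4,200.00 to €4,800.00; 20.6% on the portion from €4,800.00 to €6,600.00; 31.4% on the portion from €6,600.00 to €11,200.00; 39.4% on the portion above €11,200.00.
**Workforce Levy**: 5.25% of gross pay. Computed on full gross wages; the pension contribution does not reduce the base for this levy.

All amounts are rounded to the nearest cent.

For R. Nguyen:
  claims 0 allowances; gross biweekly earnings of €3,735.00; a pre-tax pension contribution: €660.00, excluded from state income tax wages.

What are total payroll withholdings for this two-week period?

State Income Tax: taxable = €3,735.00 − €660.00 = €3,075.00
  5.8% × €3,075.00 = €178.35
Workforce Levy: 5.25% × €3,735.00 = €196.09
Total: €178.35 + €196.09 = €374.44

€374.44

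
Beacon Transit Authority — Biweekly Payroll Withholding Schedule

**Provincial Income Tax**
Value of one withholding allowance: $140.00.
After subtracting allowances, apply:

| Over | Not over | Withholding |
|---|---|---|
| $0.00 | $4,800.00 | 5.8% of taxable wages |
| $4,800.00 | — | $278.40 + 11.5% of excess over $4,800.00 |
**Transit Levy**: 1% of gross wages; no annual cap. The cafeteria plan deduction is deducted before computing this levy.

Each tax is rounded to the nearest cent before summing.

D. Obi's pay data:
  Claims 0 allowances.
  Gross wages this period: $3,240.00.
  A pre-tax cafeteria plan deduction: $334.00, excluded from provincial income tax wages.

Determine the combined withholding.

Provincial Income Tax: taxable = $3,240.00 − $334.00 = $2,906.00
  5.8% × $2,906.00 = $168.55
Transit Levy: 1% × $2,906.00 = $29.06
Total: $168.55 + $29.06 = $197.61

$197.61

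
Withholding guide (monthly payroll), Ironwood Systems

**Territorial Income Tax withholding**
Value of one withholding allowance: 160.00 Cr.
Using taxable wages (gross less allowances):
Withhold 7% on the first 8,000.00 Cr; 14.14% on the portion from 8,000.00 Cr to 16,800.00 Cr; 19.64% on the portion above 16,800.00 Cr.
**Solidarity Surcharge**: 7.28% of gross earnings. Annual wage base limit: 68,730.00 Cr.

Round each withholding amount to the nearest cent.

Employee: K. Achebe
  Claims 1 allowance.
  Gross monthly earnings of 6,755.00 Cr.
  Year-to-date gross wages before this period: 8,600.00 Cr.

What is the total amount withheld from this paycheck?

953.41 Cr

Territorial Income Tax: taxable = 6,755.00 Cr − 1×160.00 Cr = 6,595.00 Cr
  7% × 6,595.00 Cr = 461.65 Cr
Solidarity Surcharge: 7.28% × 6,755.00 Cr = 491.76 Cr
Total: 461.65 Cr + 491.76 Cr = 953.41 Cr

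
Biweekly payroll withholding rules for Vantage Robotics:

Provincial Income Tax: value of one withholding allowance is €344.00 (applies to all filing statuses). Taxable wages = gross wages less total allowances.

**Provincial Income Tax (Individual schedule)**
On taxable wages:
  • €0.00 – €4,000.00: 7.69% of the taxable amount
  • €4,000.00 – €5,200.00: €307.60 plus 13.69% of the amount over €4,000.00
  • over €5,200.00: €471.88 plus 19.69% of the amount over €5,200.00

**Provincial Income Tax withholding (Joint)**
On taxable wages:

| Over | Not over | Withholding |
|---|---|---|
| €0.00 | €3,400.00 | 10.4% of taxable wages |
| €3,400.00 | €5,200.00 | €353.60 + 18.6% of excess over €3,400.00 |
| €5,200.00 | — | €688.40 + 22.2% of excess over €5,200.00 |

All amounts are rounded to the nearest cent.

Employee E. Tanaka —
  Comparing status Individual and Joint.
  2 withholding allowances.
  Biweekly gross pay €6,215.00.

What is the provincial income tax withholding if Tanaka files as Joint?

€760.99

Provincial Income Tax (Joint): taxable = €6,215.00 − 2×€344.00 = €5,527.00
  €688.40 + 22.2% × (€5,527.00 − €5,200.00) = €688.40 + 22.2% × €327.00 = €760.99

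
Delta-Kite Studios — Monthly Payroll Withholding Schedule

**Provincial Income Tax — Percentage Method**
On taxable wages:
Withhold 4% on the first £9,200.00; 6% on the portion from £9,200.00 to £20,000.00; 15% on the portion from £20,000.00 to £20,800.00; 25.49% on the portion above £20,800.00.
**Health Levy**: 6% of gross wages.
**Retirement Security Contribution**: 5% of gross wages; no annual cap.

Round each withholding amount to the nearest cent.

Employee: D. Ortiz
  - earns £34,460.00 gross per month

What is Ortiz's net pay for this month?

£26,051.47

Provincial Income Tax: taxable = £34,460.00
  £1,136.00 + 25.49% × (£34,460.00 − £20,800.00) = £1,136.00 + 25.49% × £13,660.00 = £4,617.93
Health Levy: 6% × £34,460.00 = £2,067.60
Retirement Security Contribution: 5% × £34,460.00 = £1,723.00
Total withheld: £4,617.93 + £2,067.60 + £1,723.00 = £8,408.53
Net pay: £34,460.00 − £8,408.53 = £26,051.47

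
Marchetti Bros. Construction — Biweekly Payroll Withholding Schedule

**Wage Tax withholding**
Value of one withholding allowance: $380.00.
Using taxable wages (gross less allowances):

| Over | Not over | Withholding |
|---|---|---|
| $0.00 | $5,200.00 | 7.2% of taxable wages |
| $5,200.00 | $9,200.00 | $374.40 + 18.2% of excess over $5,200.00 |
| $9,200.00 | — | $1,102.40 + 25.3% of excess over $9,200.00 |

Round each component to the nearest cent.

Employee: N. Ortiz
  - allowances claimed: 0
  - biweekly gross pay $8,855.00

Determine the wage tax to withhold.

Wage Tax: taxable = $8,855.00
  $374.40 + 18.2% × ($8,855.00 − $5,200.00) = $374.40 + 18.2% × $3,655.00 = $1,039.61

$1,039.61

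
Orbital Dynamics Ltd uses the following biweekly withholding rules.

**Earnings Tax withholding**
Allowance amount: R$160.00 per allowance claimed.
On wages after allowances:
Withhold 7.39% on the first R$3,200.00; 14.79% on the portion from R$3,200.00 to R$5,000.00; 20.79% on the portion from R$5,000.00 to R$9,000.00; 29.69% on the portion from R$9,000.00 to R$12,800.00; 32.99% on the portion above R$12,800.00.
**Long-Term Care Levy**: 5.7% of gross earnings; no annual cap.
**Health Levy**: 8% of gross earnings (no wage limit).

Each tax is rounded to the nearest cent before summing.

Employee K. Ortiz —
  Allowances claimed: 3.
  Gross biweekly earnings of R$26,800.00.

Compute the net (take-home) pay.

Earnings Tax: taxable = R$26,800.00 − 3×R$160.00 = R$26,320.00
  R$2,462.52 + 32.99% × (R$26,320.00 − R$12,800.00) = R$2,462.52 + 32.99% × R$13,520.00 = R$6,922.77
Long-Term Care Levy: 5.7% × R$26,800.00 = R$1,527.60
Health Levy: 8% × R$26,800.00 = R$2,144.00
Total withheld: R$6,922.77 + R$1,527.60 + R$2,144.00 = R$10,594.37
Net pay: R$26,800.00 − R$10,594.37 = R$16,205.63

R$16,205.63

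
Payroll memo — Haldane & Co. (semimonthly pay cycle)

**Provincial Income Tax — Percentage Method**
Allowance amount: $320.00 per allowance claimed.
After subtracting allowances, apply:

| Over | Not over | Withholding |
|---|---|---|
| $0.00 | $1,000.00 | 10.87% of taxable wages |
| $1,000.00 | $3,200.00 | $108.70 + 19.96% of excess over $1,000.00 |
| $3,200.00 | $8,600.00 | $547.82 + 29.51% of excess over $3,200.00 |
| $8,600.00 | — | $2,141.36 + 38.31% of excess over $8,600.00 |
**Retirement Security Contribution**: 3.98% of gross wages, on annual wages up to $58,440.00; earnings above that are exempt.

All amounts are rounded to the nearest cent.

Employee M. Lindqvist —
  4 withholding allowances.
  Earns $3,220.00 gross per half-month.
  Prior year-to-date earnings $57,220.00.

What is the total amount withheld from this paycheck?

Provincial Income Tax: taxable = $3,220.00 − 4×$320.00 = $1,940.00
  $108.70 + 19.96% × ($1,940.00 − $1,000.00) = $108.70 + 19.96% × $940.00 = $296.32
Retirement Security Contribution: cap $58,440.00 − YTD $57,220.00 = $1,220.00 subject; 3.98% × $1,220.00 = $48.56
Total: $296.32 + $48.56 = $344.88

$344.88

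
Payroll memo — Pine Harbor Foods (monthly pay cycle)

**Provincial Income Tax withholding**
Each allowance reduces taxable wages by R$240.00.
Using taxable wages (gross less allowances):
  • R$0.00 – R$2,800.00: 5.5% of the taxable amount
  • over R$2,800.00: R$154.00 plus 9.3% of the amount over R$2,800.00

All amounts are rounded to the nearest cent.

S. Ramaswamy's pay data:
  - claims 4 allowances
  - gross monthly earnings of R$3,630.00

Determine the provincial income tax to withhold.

R$146.85

Provincial Income Tax: taxable = R$3,630.00 − 4×R$240.00 = R$2,670.00
  5.5% × R$2,670.00 = R$146.85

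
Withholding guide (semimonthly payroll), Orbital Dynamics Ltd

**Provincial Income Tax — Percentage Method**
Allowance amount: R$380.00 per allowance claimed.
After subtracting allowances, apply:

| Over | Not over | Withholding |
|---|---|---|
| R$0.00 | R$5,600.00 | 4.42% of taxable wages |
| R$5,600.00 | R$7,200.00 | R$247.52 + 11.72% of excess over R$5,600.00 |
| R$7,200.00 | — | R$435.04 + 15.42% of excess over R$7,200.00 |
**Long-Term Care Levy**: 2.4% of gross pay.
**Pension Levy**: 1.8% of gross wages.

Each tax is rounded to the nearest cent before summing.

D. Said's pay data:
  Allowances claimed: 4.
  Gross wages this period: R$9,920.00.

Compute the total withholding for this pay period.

Provincial Income Tax: taxable = R$9,920.00 − 4×R$380.00 = R$8,400.00
  R$435.04 + 15.42% × (R$8,400.00 − R$7,200.00) = R$435.04 + 15.42% × R$1,200.00 = R$620.08
Long-Term Care Levy: 2.4% × R$9,920.00 = R$238.08
Pension Levy: 1.8% × R$9,920.00 = R$178.56
Total: R$620.08 + R$238.08 + R$178.56 = R$1,036.72

R$1,036.72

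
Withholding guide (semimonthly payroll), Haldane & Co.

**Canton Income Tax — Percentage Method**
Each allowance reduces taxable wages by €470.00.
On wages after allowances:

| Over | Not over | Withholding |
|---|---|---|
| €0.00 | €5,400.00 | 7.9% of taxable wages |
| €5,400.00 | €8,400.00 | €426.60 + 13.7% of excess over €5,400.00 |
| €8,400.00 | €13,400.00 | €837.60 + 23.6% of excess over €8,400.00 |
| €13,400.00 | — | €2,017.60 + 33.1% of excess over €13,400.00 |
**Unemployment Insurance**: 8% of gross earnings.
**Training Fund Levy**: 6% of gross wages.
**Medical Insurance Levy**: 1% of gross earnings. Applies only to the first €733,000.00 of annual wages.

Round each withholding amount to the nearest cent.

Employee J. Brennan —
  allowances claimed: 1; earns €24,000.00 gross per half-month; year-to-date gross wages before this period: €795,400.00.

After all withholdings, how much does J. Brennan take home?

Canton Income Tax: taxable = €24,000.00 − 1×€470.00 = €23,530.00
  €2,017.60 + 33.1% × (€23,530.00 − €13,400.00) = €2,017.60 + 33.1% × €10,130.00 = €5,370.63
Unemployment Insurance: 8% × €24,000.00 = €1,920.00
Training Fund Levy: 6% × €24,000.00 = €1,440.00
Medical Insurance Levy: YTD €795,400.00 ≥ cap €733,000.00 → €0.00
Total withheld: €5,370.63 + €1,920.00 + €1,440.00 + €0.00 = €8,730.63
Net pay: €24,000.00 − €8,730.63 = €15,269.37

€15,269.37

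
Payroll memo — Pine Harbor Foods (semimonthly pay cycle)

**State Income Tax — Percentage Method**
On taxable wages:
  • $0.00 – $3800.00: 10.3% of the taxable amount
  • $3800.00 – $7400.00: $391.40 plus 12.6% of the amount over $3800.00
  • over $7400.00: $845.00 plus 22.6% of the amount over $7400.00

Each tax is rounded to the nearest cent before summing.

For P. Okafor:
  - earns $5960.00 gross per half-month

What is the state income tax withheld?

State Income Tax: taxable = $5960.00
  $391.40 + 12.6% × ($5960.00 − $3800.00) = $391.40 + 12.6% × $2160.00 = $663.56

$663.56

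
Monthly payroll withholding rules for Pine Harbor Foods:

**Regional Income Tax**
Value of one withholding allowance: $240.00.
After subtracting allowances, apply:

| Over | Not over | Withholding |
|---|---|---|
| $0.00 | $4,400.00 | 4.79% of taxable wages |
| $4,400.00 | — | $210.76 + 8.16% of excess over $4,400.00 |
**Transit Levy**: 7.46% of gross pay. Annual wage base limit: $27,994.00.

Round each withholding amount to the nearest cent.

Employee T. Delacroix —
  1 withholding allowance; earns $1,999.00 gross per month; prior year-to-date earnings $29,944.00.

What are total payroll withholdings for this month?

Regional Income Tax: taxable = $1,999.00 − 1×$240.00 = $1,759.00
  4.79% × $1,759.00 = $84.26
Transit Levy: YTD $29,944.00 ≥ cap $27,994.00 → $0.00
Total: $84.26 + $0.00 = $84.26

$84.26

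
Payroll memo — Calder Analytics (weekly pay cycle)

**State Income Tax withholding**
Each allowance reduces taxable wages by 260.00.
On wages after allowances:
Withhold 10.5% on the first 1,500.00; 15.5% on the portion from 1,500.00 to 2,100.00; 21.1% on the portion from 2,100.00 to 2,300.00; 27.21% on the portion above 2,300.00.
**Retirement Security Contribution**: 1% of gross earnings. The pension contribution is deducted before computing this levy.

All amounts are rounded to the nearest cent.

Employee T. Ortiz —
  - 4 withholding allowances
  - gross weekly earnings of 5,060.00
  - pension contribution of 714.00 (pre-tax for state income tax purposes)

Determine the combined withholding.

State Income Tax: taxable = 5,060.00 − 714.00 − 4×260.00 = 3,306.00
  292.70 + 27.21% × (3,306.00 − 2,300.00) = 292.70 + 27.21% × 1,006.00 = 566.43
Retirement Security Contribution: 1% × 4,346.00 = 43.46
Total: 566.43 + 43.46 = 609.89

609.89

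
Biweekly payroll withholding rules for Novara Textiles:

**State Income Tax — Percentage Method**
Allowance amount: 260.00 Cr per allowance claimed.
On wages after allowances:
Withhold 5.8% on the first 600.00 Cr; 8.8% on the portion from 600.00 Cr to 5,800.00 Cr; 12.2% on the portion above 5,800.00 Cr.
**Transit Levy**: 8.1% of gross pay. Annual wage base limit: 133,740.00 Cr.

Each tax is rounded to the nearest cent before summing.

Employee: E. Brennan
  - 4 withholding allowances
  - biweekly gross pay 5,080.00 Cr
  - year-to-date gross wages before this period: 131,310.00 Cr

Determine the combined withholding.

534.35 Cr

State Income Tax: taxable = 5,080.00 Cr − 4×260.00 Cr = 4,040.00 Cr
  34.80 Cr + 8.8% × (4,040.00 Cr − 600.00 Cr) = 34.80 Cr + 8.8% × 3,440.00 Cr = 337.52 Cr
Transit Levy: cap 133,740.00 Cr − YTD 131,310.00 Cr = 2,430.00 Cr subject; 8.1% × 2,430.00 Cr = 196.83 Cr
Total: 337.52 Cr + 196.83 Cr = 534.35 Cr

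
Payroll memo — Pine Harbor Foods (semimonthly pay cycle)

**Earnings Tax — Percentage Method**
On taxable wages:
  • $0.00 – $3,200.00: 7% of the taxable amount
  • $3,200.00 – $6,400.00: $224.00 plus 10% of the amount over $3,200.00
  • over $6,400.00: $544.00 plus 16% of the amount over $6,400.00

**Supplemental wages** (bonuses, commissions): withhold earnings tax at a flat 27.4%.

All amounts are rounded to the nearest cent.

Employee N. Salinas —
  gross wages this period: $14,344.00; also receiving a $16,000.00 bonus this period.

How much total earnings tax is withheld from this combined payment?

$6,199.04

Earnings Tax: taxable = $14,344.00
  $544.00 + 16% × ($14,344.00 − $6,400.00) = $544.00 + 16% × $7,944.00 = $1,815.04
Supplemental (27.4% flat on bonus): 27.4% × $16,000.00 = $4,384.00
Total earnings tax: $1,815.04 + $4,384.00 = $6,199.04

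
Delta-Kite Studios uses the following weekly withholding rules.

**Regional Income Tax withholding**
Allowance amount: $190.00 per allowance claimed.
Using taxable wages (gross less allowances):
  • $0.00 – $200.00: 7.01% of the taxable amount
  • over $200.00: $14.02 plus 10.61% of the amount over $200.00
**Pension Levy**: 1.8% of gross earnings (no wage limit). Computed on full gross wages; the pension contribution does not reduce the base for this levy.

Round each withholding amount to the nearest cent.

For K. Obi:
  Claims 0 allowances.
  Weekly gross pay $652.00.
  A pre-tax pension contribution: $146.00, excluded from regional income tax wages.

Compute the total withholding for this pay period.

$58.23

Regional Income Tax: taxable = $652.00 − $146.00 = $506.00
  $14.02 + 10.61% × ($506.00 − $200.00) = $14.02 + 10.61% × $306.00 = $46.49
Pension Levy: 1.8% × $652.00 = $11.74
Total: $46.49 + $11.74 = $58.23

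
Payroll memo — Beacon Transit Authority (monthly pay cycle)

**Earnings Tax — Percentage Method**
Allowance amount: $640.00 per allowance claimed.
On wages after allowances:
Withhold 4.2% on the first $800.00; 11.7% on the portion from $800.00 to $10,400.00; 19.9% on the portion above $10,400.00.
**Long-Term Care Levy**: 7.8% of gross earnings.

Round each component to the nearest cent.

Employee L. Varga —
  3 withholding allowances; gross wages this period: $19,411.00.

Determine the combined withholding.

$4,081.97

Earnings Tax: taxable = $19,411.00 − 3×$640.00 = $17,491.00
  $1,156.80 + 19.9% × ($17,491.00 − $10,400.00) = $1,156.80 + 19.9% × $7,091.00 = $2,567.91
Long-Term Care Levy: 7.8% × $19,411.00 = $1,514.06
Total: $2,567.91 + $1,514.06 = $4,081.97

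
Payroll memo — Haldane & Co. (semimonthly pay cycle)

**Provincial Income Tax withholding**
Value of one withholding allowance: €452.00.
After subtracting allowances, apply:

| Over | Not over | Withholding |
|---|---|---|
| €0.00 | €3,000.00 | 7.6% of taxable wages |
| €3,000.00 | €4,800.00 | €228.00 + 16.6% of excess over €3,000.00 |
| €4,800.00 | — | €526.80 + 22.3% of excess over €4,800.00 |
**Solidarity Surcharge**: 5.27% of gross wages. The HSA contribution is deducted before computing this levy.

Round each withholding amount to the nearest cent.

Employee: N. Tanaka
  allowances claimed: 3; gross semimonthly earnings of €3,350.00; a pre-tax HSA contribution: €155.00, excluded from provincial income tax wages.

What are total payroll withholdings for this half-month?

€308.14

Provincial Income Tax: taxable = €3,350.00 − €155.00 − 3×€452.00 = €1,839.00
  7.6% × €1,839.00 = €139.76
Solidarity Surcharge: 5.27% × €3,195.00 = €168.38
Total: €139.76 + €168.38 = €308.14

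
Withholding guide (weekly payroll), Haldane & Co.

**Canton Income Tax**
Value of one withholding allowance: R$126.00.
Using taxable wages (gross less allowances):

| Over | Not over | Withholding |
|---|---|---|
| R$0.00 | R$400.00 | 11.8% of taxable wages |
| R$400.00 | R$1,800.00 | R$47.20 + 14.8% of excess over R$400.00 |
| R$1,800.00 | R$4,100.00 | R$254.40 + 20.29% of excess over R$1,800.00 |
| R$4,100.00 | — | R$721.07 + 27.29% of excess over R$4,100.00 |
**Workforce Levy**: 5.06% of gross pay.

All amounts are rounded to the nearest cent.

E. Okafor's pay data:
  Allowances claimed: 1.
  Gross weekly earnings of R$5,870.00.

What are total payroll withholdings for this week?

Canton Income Tax: taxable = R$5,870.00 − 1×R$126.00 = R$5,744.00
  R$721.07 + 27.29% × (R$5,744.00 − R$4,100.00) = R$721.07 + 27.29% × R$1,644.00 = R$1,169.72
Workforce Levy: 5.06% × R$5,870.00 = R$297.02
Total: R$1,169.72 + R$297.02 = R$1,466.74

R$1,466.74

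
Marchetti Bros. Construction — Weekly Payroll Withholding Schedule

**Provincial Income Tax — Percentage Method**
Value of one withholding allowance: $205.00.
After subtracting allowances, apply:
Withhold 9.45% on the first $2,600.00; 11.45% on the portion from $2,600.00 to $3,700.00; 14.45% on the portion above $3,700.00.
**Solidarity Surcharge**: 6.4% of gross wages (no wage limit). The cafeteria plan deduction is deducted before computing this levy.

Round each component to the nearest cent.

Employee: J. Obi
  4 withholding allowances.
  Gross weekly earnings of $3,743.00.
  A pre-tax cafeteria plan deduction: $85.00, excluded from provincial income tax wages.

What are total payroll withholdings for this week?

$507.06

Provincial Income Tax: taxable = $3,743.00 − $85.00 − 4×$205.00 = $2,838.00
  $245.70 + 11.45% × ($2,838.00 − $2,600.00) = $245.70 + 11.45% × $238.00 = $272.95
Solidarity Surcharge: 6.4% × $3,658.00 = $234.11
Total: $272.95 + $234.11 = $507.06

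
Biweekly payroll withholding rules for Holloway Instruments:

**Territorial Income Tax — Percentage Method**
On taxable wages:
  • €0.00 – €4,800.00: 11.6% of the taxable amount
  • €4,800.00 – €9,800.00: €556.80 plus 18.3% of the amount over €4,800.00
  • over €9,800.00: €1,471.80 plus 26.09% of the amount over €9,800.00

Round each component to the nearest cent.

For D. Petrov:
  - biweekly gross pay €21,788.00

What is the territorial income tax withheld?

Territorial Income Tax: taxable = €21,788.00
  €1,471.80 + 26.09% × (€21,788.00 − €9,800.00) = €1,471.80 + 26.09% × €11,988.00 = €4,599.47

€4,599.47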